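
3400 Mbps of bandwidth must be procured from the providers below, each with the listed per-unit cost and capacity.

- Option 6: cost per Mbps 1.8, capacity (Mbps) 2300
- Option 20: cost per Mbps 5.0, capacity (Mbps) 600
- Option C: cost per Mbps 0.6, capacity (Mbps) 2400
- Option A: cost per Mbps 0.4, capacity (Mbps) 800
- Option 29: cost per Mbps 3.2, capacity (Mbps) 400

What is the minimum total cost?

Fill from the cheapest provider first.
Take 800 from Option A at 0.4 — need 2600 more.
Option C (0.6): use full 2400 — 200 Mbps to go.
Option 6 (1.8): take the remaining 200 — done.
Option 29, Option 20: unused.
Cost = 800×0.4 + 2400×0.6 + 200×1.8 = 2120.

2120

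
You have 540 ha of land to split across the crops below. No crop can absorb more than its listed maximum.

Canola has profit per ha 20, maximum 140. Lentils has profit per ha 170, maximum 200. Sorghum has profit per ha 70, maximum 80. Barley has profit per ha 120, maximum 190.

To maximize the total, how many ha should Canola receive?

70

Order the crops by profit per ha: Lentils 170 > Barley 120 > Sorghum 70 > Canola 20.
Lentils takes 200 to reach its cap of 200 — 340 left.
Give Barley 190 to hit its cap of 190 — 150 left.
Give Sorghum 80 to hit its cap of 80 — 70 left.
Canola has room for 140 but only 70 remain, so it gets 70.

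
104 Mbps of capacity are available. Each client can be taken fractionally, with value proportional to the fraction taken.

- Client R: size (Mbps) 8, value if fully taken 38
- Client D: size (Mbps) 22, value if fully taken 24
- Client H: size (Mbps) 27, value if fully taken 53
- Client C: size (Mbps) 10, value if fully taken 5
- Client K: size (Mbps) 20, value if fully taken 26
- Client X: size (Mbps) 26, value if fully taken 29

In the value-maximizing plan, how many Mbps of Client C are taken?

Rank by value-to-size ratio: Client R 38/8≈4.75, Client H 53/27≈1.96, Client K 26/20≈1.3, Client X 29/26≈1.12, Client D 24/22≈1.09, Client C 5/10≈0.5.
Take all of Client R (8 Mbps, value 38) → 96 Mbps left.
All 27 Mbps of Client H fit (value 53) → 69 remain.
Client K: take in full, 20 Mbps for value 26 → 49 left.
Client X: take in full, 26 Mbps for value 29 → 23 left.
Client D: take in full, 22 Mbps for value 24 → 1 left.
1 Mbps left: a 1/10 share of Client C gives 5×1/10 = 0.5.

1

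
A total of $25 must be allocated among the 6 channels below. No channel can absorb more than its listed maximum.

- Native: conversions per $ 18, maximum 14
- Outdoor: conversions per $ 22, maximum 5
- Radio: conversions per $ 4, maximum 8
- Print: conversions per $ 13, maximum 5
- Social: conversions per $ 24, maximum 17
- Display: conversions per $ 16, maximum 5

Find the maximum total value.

572

Order the channels by conversions per $: Social 24 > Outdoor 22 > Native 18 > Display 16 > Print 13 > Radio 4.
Social: +17 to 17 (cap) ; 8 left.
Outdoor: +5 to 5 (cap) ; 3 left.
Only 3 left; Native takes them to reach 3.
Total = 18×3 + 22×5 + 24×17 = 572.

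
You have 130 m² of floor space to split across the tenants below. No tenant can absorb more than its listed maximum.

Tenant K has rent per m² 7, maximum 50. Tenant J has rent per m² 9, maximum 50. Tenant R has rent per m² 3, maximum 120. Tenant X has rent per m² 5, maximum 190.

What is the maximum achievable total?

950

Highest rent per m² first: Tenant J 9 > Tenant K 7 > Tenant X 5 > Tenant R 3.
Tenant J takes 50 to reach its cap of 50 → 80 left.
Tenant K takes 50 to reach its cap of 50 → 30 left.
Only 30 left; Tenant X takes them to reach 30.
Total = 7×50 + 9×50 + 5×30 = 950.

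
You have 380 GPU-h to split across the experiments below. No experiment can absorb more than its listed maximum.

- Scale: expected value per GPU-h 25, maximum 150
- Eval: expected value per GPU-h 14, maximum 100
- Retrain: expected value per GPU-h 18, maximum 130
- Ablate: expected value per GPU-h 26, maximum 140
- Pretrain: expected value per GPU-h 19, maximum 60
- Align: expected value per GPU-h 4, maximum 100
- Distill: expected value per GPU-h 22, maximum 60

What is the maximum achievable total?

Rank by expected value per GPU-h: Ablate 26 > Scale 25 > Distill 22 > Pretrain 19 > Retrain 18 > Eval 14 > Align 4.
Ablate: +140 to 140 (cap) — 240 left.
Scale: +150 to 150 (cap) — 90 left.
Distill takes 60 to reach its cap of 60 — 30 left.
Pretrain has room for 60 but only 30 remain, so it gets 30.
Total = 25×150 + 26×140 + 19×30 + 22×60 = 9280.

9280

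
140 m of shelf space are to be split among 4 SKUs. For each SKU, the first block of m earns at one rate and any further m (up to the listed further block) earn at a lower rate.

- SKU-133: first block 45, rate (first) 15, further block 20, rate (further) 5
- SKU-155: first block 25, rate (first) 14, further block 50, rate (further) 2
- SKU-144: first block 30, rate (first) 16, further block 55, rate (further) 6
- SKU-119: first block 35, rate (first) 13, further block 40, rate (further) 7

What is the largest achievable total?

Treat each block as its own option and order by rate: SKU-144/T1 16 > SKU-133/T1 15 > SKU-155/T1 14 > SKU-119/T1 13 > SKU-119/T2 7 > SKU-144/T2 6 > SKU-133/T2 5 > SKU-155/T2 2.
SKU-144/T1 (16): +30 — 110 left.
Fill SKU-133 T1 block (45 at 15) — 65 left.
SKU-155 T1 at 14: fill all 25 — 40 left.
SKU-119/T1 (13): +35 — 5 left.
5 remain; put them into SKU-119 T2 at 7.
Total = 16×30 + 15×45 + 14×25 + 13×35 + 7×5 = 1995.

1995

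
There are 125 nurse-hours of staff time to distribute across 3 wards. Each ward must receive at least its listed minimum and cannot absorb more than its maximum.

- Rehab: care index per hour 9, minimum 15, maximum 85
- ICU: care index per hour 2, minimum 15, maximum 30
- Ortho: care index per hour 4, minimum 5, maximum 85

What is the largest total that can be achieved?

Meeting every minimum uses 15+15+5 = 35 nurse-hours, leaving 90.
Rank by care index per hour: Rehab 9 > Ortho 4 > ICU 2.
Give Rehab 70 more to hit its cap of 85 ; 20 left.
Ortho has room for 80 more but only 20 remain, so it gets 25.
Total = 9×85 + 2×15 + 4×25 = 895.

895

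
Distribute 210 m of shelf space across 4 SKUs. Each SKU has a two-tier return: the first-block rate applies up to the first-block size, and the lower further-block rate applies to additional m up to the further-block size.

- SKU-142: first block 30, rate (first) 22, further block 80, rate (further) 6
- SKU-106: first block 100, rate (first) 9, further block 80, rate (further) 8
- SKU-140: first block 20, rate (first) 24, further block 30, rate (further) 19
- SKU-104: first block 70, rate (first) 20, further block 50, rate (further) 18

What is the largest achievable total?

Treat each block as its own option and order by rate: SKU-140/first 24 > SKU-142/first 22 > SKU-104/first 20 > SKU-140/second 19 > SKU-104/second 18 > SKU-106/first 9 > SKU-106/second 8 > SKU-142/second 6.
SKU-140 first at 24: fill all 20 → 190 left.
Fill SKU-142 first block (30 at 22) → 160 left.
Fill SKU-104 first block (70 at 20) → 90 left.
SKU-140/second (19): +30 → 60 left.
SKU-104/second (18): +50 → 10 left.
SKU-106 first at 9: only 10 left, fill 10.
Total = 24×20 + 22×30 + 20×70 + 19×30 + 18×50 + 9×10 = 4100.

4100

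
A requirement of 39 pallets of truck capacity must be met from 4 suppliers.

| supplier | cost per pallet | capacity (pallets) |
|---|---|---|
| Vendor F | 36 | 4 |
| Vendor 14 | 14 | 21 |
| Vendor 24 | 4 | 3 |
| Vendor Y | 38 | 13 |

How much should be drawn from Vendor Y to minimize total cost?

Use suppliers in increasing cost order.
Take 3 from Vendor 24 at 4 ; need 36 more.
Take 21 from Vendor 14 at 14 ; need 15 more.
Take 4 from Vendor F at 36 ; need 11 more.
Take 11 from Vendor Y at 38 to finish.

11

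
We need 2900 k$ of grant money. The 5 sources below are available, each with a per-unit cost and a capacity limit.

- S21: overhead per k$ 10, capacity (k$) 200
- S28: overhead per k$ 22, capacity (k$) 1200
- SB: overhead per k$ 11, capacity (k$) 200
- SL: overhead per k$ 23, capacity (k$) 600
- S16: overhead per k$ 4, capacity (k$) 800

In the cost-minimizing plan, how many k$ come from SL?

Fill from the cheapest source first.
S16 (4): use full 800 — 2100 k$ to go.
Take 200 from S21 at 10 — need 1900 more.
SB at 11: take all 200 k$ — 1700 still needed.
S28 at 22: take all 1200 k$ — 500 still needed.
SL (23): take the remaining 500 — done.

500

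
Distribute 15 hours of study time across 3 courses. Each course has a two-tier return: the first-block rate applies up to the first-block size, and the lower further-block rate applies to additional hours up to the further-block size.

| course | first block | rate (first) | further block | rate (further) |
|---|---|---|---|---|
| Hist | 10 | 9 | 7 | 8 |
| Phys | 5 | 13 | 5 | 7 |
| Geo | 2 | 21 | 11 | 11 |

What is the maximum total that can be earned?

Treat each block as its own option and order by rate: Geo/tier1 21 > Phys/tier1 13 > Geo/tier2 11 > Hist/tier1 9 > Hist/tier2 8 > Phys/tier2 7.
Geo tier1 at 21: fill all 2 — 13 left.
Phys/tier1 (13): +5 — 8 left.
Geo tier2 at 11: only 8 left, fill 8.
Total = 21×2 + 13×5 + 11×8 = 195.

195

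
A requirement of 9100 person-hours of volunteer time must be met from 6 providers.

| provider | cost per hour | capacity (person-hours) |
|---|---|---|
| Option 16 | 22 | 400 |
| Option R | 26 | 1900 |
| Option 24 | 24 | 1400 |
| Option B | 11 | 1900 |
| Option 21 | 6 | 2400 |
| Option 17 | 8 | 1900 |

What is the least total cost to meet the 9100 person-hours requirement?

121500

Fill from the cheapest provider first.
Option 21 at 6: take all 2400 person-hours — 6700 still needed.
Option 17 at 8: take all 1900 person-hours — 4800 still needed.
Option B (11): use full 1900 — 2900 person-hours to go.
Option 16 (22): use full 400 — 2500 person-hours to go.
Option 24 at 24: take all 1400 person-hours — 1100 still needed.
Option R (26): take the remaining 1100 — done.
Cost = 2400×6 + 1900×8 + 1900×11 + 400×22 + 1400×24 + 1100×26 = 121500.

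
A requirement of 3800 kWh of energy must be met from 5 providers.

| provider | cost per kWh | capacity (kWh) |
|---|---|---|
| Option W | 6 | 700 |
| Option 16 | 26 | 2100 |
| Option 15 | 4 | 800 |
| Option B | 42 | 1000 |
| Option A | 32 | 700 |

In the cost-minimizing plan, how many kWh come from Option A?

Cheapest first:
Take 800 from Option 15 at 4 ; need 3000 more.
Take 700 from Option W at 6 ; need 2300 more.
Take 2100 from Option 16 at 26 ; need 200 more.
Option A (32): take the remaining 200 ; done.
Option B: unused.

200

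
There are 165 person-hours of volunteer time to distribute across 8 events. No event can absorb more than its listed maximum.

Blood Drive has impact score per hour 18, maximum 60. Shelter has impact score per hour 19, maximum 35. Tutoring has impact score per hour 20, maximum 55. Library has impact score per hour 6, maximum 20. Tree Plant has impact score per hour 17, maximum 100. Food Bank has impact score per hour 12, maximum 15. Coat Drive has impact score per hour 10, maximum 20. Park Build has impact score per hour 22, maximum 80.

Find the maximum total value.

Rank by impact score per hour: Park Build 22 > Tutoring 20 > Shelter 19 > Blood Drive 18 > Tree Plant 17 > Food Bank 12 > Coat Drive 10 > Library 6.
Park Build: +80 to 80 (cap) — 85 left.
Give Tutoring 55 to hit its cap of 55 — 30 left.
Only 30 left; Shelter takes them to reach 30.
Total = 19×30 + 20×55 + 22×80 = 3430.

3430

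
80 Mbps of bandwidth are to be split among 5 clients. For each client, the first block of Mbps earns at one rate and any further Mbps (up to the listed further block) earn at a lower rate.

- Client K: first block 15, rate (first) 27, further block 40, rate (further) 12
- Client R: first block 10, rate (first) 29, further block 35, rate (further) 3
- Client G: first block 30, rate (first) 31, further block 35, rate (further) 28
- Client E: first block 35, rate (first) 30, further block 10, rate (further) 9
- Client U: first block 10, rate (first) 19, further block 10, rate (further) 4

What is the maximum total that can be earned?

2410

Order all 10 blocks by rate: Client G/T1 31 > Client E/T1 30 > Client R/T1 29 > Client G/T2 28 > Client K/T1 27 > Client U/T1 19 > Client K/T2 12 > Client E/T2 9 > Client U/T2 4 > Client R/T2 3.
Client G T1 at 31: fill all 30 → 50 left.
Client E T1 at 30: fill all 35 → 15 left.
Client R/T1 (29): +10 → 5 left.
Client G/T2: +5 of 35 at 28; pool empty.
Total = 31×30 + 30×35 + 29×10 + 28×5 = 2410.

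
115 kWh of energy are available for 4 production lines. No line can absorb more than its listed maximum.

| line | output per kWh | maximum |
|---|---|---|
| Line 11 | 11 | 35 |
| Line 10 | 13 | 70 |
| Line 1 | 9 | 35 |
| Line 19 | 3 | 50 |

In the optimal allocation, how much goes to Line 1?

Order the production lines by output per kWh: Line 10 13 > Line 11 11 > Line 1 9 > Line 19 3.
Line 10: +70 to 70 (cap) ; 45 left.
Line 11: +35 to 35 (cap) ; 10 left.
Line 1 has room for 35 but only 10 remain, so it gets 10.

10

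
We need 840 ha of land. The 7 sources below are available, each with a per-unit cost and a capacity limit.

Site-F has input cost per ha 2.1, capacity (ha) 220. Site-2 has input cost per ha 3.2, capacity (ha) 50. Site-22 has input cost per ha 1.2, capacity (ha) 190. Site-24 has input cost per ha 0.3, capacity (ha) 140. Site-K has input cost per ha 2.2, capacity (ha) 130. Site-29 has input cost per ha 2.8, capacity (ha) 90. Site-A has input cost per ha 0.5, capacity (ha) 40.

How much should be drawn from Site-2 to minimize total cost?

Fill from the cheapest source first.
Site-24 (0.3): use full 140 — 700 ha to go.
Site-A (0.5): use full 40 — 660 ha to go.
Site-22 at 1.2: take all 190 ha — 470 still needed.
Site-F (2.1): use full 220 — 250 ha to go.
Site-K (2.2): use full 130 — 120 ha to go.
Site-29 (2.8): use full 90 — 30 ha to go.
Site-2 (3.2): take the remaining 30 — done.

30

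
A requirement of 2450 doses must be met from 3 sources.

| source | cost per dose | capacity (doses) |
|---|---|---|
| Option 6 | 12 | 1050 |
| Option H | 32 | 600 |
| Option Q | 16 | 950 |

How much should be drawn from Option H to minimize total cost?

450

Fill from the cheapest source first.
Take 1050 from Option 6 at 12 → need 1400 more.
Take 950 from Option Q at 16 → need 450 more.
Option H (32): take the remaining 450 → done.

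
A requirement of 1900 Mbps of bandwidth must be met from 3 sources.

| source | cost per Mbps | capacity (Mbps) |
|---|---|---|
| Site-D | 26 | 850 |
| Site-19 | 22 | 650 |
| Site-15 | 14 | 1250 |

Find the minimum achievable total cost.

31800

Fill from the cheapest source first.
Site-15 (14): use full 1250 — 650 Mbps to go.
Site-19 at 22: take all 650 Mbps — 0 still needed.
Site-D: unused.
Cost = 1250×14 + 650×22 = 31800.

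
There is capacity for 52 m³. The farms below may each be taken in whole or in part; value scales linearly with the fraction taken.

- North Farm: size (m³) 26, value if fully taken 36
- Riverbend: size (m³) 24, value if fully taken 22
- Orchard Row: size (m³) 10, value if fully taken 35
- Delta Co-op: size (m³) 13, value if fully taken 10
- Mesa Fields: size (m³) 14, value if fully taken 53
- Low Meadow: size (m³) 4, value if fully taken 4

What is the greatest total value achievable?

126

Best value per unit of size first: Mesa Fields 53/14≈3.79, Orchard Row 35/10≈3.5, North Farm 36/26≈1.38, Low Meadow 4/4≈1, Riverbend 22/24≈0.917, Delta Co-op 10/13≈0.769.
All 14 m³ of Mesa Fields fit (value 53) ; 38 remain.
Orchard Row: take in full, 10 m³ for value 35 ; 28 left.
Take all of North Farm (26 m³, value 36) ; 2 m³ left.
Fill the last 2 m³ with part of Low Meadow: 2/4 of it earns 2.
Total value = 126.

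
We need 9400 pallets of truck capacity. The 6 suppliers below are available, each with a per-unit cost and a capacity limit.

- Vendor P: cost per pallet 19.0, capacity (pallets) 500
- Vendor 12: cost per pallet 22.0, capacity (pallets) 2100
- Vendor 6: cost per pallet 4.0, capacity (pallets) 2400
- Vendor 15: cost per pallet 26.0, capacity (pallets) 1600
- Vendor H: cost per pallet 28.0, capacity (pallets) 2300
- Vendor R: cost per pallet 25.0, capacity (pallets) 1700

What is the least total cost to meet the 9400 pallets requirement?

180200

Cheapest first:
Take 2400 from Vendor 6 at 4.0 — need 7000 more.
Vendor P (19.0): use full 500 — 6500 pallets to go.
Vendor 12 (22.0): use full 2100 — 4400 pallets to go.
Take 1700 from Vendor R at 25.0 — need 2700 more.
Vendor 15 (26.0): use full 1600 — 1100 pallets to go.
Vendor H (28.0): take the remaining 1100 — done.
Cost = 2400×4.0 + 500×19.0 + 2100×22.0 + 1700×25.0 + 1600×26.0 + 1100×28.0 = 180200.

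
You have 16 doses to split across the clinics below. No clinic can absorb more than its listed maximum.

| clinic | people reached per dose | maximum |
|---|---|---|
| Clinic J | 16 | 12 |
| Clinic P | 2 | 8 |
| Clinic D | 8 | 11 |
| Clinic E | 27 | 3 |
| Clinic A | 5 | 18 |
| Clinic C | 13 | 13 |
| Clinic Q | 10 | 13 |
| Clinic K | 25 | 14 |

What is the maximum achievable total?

406

Highest people reached per dose first: Clinic E 27 > Clinic K 25 > Clinic J 16 > Clinic C 13 > Clinic Q 10 > Clinic D 8 > Clinic A 5 > Clinic P 2.
Give Clinic E 3 to hit its cap of 3 → 13 left.
Only 13 left; Clinic K takes them to reach 13.
Total = 27×3 + 25×13 = 406.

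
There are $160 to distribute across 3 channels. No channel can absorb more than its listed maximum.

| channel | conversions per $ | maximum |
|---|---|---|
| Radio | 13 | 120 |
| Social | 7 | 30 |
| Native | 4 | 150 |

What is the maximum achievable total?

1810

Rank by conversions per $: Radio 13 > Social 7 > Native 4.
Radio: +120 to 120 (cap) ; 40 left.
Social: +30 to 30 (cap) ; 10 left.
Native: +10 (room for 150) → 10. Pool exhausted.
Total = 13×120 + 7×30 + 4×10 = 1810.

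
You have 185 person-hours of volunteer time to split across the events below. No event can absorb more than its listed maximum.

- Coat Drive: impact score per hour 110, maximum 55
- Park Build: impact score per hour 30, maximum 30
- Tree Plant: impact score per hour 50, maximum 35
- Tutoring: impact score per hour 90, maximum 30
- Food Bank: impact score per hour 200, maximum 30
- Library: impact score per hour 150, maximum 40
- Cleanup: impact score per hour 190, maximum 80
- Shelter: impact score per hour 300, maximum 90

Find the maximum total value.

45350

Highest impact score per hour first: Shelter 300 > Food Bank 200 > Cleanup 190 > Library 150 > Coat Drive 110 > Tutoring 90 > Tree Plant 50 > Park Build 30.
Give Shelter 90 to hit its cap of 90 → 95 left.
Give Food Bank 30 to hit its cap of 30 → 65 left.
Only 65 left; Cleanup takes them to reach 65.
Total = 200×30 + 190×65 + 300×90 = 45350.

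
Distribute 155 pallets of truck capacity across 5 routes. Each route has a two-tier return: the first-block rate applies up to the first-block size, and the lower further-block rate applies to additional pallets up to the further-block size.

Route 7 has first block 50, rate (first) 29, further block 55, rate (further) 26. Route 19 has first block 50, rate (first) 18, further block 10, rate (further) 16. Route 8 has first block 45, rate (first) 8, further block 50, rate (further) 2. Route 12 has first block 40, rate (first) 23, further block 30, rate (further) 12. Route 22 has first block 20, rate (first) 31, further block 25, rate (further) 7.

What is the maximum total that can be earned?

Treat each block as its own option and order by rate: Route 22/first 31 > Route 7/first 29 > Route 7/second 26 > Route 12/first 23 > Route 19/first 18 > Route 19/second 16 > Route 12/second 12 > Route 8/first 8 > Route 22/second 7 > Route 8/second 2.
Fill Route 22 first block (20 at 31) — 135 left.
Fill Route 7 first block (50 at 29) — 85 left.
Route 7/second (26): +55 — 30 left.
Route 12/first: +30 of 40 at 23; pool empty.
Total = 31×20 + 29×50 + 26×55 + 23×30 = 4190.

4190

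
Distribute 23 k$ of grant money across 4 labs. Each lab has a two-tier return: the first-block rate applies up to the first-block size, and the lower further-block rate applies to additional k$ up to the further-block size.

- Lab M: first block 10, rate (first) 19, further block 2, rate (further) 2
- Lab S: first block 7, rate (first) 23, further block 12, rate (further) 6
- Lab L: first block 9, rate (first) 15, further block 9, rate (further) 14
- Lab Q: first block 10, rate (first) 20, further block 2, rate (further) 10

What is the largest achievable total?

475

Order all 8 blocks by rate: Lab S/T1 23 > Lab Q/T1 20 > Lab M/T1 19 > Lab L/T1 15 > Lab L/T2 14 > Lab Q/T2 10 > Lab S/T2 6 > Lab M/T2 2.
Lab S/T1 (23): +7 — 16 left.
Lab Q T1 at 20: fill all 10 — 6 left.
Lab M/T1: +6 of 10 at 19; pool empty.
Total = 23×7 + 20×10 + 19×6 = 475.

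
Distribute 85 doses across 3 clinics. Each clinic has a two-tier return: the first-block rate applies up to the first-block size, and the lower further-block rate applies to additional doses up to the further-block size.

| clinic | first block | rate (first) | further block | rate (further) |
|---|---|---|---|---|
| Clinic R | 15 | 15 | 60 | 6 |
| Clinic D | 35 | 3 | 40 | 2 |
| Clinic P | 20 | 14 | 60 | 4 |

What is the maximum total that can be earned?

805

Order all 6 blocks by rate: Clinic R/tier1 15 > Clinic P/tier1 14 > Clinic R/tier2 6 > Clinic P/tier2 4 > Clinic D/tier1 3 > Clinic D/tier2 2.
Clinic R tier1 at 15: fill all 15 — 70 left.
Fill Clinic P tier1 block (20 at 14) — 50 left.
50 remain; put them into Clinic R tier2 at 6.
Total = 15×15 + 14×20 + 6×50 = 805.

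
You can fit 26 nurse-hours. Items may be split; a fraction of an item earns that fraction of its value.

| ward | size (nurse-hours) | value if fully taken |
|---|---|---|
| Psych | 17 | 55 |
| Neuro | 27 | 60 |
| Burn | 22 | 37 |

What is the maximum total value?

75

Best value per unit of size first: Psych 55/17≈3.24, Neuro 60/27≈2.22, Burn 37/22≈1.68.
All 17 nurse-hours of Psych fit (value 55) → 9 remain.
9 nurse-hours left: a 9/27 share of Neuro gives 60×9/27 = 20.
Total value = 75.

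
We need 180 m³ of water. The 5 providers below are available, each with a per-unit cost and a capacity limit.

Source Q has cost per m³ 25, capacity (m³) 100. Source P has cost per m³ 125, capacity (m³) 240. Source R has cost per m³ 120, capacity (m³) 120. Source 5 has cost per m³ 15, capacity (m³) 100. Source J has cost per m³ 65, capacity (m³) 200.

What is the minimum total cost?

3500

Fill from the cheapest provider first.
Source 5 (15): use full 100 → 80 m³ to go.
Take 80 from Source Q at 25 to finish.
Source J, Source R, Source P: unused.
Cost = 100×15 + 80×25 = 3500.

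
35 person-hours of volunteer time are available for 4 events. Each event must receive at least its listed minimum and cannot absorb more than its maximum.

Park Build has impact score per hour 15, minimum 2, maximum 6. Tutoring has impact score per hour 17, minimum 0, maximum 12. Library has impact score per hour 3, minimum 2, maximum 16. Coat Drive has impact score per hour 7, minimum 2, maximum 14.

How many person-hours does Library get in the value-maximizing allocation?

Meeting every minimum uses 2+0+2+2 = 6 person-hours, leaving 29.
Highest impact score per hour first: Tutoring 17 > Park Build 15 > Coat Drive 7 > Library 3.
Give Tutoring 12 more to hit its cap of 12 ; 17 left.
Give Park Build 4 more to hit its cap of 6 ; 13 left.
Coat Drive: +12 to 14 (cap) ; 1 left.
Only 1 left; Library takes them to reach 3.

3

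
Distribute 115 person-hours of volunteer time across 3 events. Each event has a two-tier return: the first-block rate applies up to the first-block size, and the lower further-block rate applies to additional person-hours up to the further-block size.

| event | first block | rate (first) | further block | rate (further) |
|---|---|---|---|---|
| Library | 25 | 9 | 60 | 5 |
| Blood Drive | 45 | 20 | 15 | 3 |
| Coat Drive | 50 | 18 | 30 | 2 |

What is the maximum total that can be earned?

1980

Order all 6 blocks by rate: Blood Drive/T1 20 > Coat Drive/T1 18 > Library/T1 9 > Library/T2 5 > Blood Drive/T2 3 > Coat Drive/T2 2.
Blood Drive/T1 (20): +45 → 70 left.
Fill Coat Drive T1 block (50 at 18) → 20 left.
20 remain; put them into Library T1 at 9.
Total = 20×45 + 18×50 + 9×20 = 1980.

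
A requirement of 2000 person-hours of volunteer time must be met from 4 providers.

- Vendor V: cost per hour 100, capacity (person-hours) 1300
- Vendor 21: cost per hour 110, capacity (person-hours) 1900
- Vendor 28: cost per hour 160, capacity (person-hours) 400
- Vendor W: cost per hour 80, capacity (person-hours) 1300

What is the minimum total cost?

Use providers in increasing cost order.
Take 1300 from Vendor W at 80 → need 700 more.
Vendor V (100): take the remaining 700 → done.
Vendor 21, Vendor 28: unused.
Cost = 1300×80 + 700×100 = 174000.

174000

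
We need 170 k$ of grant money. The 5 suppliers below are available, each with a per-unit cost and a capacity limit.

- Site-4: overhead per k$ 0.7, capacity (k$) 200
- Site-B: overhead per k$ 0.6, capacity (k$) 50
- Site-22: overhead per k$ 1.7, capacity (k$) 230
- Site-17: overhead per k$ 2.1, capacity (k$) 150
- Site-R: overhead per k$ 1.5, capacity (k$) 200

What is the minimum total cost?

114

Use suppliers in increasing cost order.
Take 50 from Site-B at 0.6 ; need 120 more.
Site-4 at 0.7: take 120 of its 200 ; requirement met.
Site-R, Site-22, Site-17: unused.
Cost = 50×0.6 + 120×0.7 = 114.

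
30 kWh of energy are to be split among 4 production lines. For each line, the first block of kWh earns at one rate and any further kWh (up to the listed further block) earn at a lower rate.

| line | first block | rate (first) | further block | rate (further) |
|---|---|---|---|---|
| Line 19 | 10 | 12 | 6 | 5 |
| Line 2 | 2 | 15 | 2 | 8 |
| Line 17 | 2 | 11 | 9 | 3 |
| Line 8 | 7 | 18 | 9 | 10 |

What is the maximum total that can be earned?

388

Order all 8 blocks by rate: Line 8/first 18 > Line 2/first 15 > Line 19/first 12 > Line 17/first 11 > Line 8/second 10 > Line 2/second 8 > Line 19/second 5 > Line 17/second 3.
Line 8/first (18): +7 — 23 left.
Line 2 first at 15: fill all 2 — 21 left.
Fill Line 19 first block (10 at 12) — 11 left.
Fill Line 17 first block (2 at 11) — 9 left.
Line 8 second at 10: fill all 9 — 0 left.
Total = 18×7 + 15×2 + 12×10 + 11×2 + 10×9 = 388.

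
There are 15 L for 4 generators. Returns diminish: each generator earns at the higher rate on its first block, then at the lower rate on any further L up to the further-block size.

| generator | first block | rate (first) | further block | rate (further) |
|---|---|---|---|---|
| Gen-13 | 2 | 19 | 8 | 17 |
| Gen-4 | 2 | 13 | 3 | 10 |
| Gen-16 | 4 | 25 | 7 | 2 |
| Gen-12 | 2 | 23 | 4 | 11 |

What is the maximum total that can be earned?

303

Treat each block as its own option and order by rate: Gen-16/first 25 > Gen-12/first 23 > Gen-13/first 19 > Gen-13/second 17 > Gen-4/first 13 > Gen-12/second 11 > Gen-4/second 10 > Gen-16/second 2.
Fill Gen-16 first block (4 at 25) — 11 left.
Fill Gen-12 first block (2 at 23) — 9 left.
Fill Gen-13 first block (2 at 19) — 7 left.
Gen-13/second: +7 of 8 at 17; pool empty.
Total = 25×4 + 23×2 + 19×2 + 17×7 = 303.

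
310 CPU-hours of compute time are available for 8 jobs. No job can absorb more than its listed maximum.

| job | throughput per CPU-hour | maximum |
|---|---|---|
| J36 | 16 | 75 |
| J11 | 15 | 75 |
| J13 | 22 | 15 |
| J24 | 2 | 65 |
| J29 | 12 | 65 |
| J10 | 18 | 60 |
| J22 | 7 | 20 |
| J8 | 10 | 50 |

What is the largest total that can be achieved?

4715

Order the jobs by throughput per CPU-hour: J13 22 > J10 18 > J36 16 > J11 15 > J29 12 > J8 10 > J22 7 > J24 2.
J13: +15 to 15 (cap) — 295 left.
J10 takes 60 to reach its cap of 60 — 235 left.
Give J36 75 to hit its cap of 75 — 160 left.
J11 takes 75 to reach its cap of 75 — 85 left.
J29: +65 to 65 (cap) — 20 left.
J8: +20 (room for 50) → 20. Pool exhausted.
Total = 16×75 + 15×75 + 22×15 + 12×65 + 18×60 + 10×20 = 4715.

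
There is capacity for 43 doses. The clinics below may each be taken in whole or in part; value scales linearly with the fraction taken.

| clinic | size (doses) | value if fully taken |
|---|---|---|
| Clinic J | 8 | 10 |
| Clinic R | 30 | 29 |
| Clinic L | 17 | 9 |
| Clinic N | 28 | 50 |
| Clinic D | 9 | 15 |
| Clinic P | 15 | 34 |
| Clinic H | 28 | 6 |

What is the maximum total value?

Best value per unit of size first: Clinic P 34/15≈2.27, Clinic N 50/28≈1.79, Clinic D 15/9≈1.67, Clinic J 10/8≈1.25, Clinic R 29/30≈0.967, Clinic L 9/17≈0.529, Clinic H 6/28≈0.214.
Clinic P: take in full, 15 doses for value 34 ; 28 left.
Take all of Clinic N (28 doses, value 50) ; 0 doses left.
Total value = 84.

84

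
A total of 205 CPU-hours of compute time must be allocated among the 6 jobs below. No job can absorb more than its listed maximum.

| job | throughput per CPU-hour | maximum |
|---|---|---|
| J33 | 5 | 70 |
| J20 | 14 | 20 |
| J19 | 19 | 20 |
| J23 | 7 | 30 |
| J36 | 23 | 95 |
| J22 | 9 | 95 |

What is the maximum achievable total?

Order the jobs by throughput per CPU-hour: J36 23 > J19 19 > J20 14 > J22 9 > J23 7 > J33 5.
Give J36 95 to hit its cap of 95 → 110 left.
J19 takes 20 to reach its cap of 20 → 90 left.
J20: +20 to 20 (cap) → 70 left.
J22: +70 (room for 95) → 70. Pool exhausted.
Total = 14×20 + 19×20 + 23×95 + 9×70 = 3475.

3475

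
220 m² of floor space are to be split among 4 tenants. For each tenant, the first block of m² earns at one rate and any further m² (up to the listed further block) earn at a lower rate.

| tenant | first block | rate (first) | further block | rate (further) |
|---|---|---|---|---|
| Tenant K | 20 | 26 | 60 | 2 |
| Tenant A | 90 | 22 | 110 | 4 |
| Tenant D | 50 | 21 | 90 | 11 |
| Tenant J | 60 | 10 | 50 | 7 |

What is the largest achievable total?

4210

Treat each block as its own option and order by rate: Tenant K/T1 26 > Tenant A/T1 22 > Tenant D/T1 21 > Tenant D/T2 11 > Tenant J/T1 10 > Tenant J/T2 7 > Tenant A/T2 4 > Tenant K/T2 2.
Tenant K/T1 (26): +20 → 200 left.
Fill Tenant A T1 block (90 at 22) → 110 left.
Fill Tenant D T1 block (50 at 21) → 60 left.
60 remain; put them into Tenant D T2 at 11.
Total = 26×20 + 22×90 + 21×50 + 11×60 = 4210.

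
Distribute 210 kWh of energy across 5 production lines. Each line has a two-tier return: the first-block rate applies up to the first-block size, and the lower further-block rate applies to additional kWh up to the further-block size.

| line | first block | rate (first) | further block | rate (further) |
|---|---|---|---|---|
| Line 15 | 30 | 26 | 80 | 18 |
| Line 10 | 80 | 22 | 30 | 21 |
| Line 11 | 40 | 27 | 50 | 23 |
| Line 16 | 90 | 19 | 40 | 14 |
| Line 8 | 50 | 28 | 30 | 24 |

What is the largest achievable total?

5350

Rank every tier by rate: Line 8/tier1 28 > Line 11/tier1 27 > Line 15/tier1 26 > Line 8/tier2 24 > Line 11/tier2 23 > Line 10/tier1 22 > Line 10/tier2 21 > Line 16/tier1 19 > Line 15/tier2 18 > Line 16/tier2 14.
Line 8/tier1 (28): +50 ; 160 left.
Fill Line 11 tier1 block (40 at 27) ; 120 left.
Line 15 tier1 at 26: fill all 30 ; 90 left.
Line 8/tier2 (24): +30 ; 60 left.
Line 11 tier2 at 23: fill all 50 ; 10 left.
10 remain; put them into Line 10 tier1 at 22.
Total = 28×50 + 27×40 + 26×30 + 24×30 + 23×50 + 22×10 = 5350.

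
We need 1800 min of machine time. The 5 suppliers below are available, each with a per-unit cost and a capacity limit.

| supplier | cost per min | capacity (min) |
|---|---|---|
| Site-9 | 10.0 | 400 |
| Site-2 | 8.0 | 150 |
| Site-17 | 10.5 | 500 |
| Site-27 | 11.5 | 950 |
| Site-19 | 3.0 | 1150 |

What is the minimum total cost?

9700

Cheapest first:
Take 1150 from Site-19 at 3.0 — need 650 more.
Site-2 at 8.0: take all 150 min — 500 still needed.
Site-9 (10.0): use full 400 — 100 min to go.
Take 100 from Site-17 at 10.5 to finish.
Site-27: unused.
Cost = 1150×3.0 + 150×8.0 + 400×10.0 + 100×10.5 = 9700.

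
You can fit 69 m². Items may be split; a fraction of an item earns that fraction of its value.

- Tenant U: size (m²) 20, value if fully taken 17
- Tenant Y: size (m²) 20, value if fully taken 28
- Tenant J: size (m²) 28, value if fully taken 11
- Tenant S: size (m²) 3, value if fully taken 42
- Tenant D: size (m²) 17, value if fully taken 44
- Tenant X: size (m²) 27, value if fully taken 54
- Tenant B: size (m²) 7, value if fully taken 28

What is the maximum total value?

Rank by value-to-size ratio: Tenant S 42/3≈14, Tenant B 28/7≈4, Tenant D 44/17≈2.59, Tenant X 54/27≈2, Tenant Y 28/20≈1.4, Tenant U 17/20≈0.85, Tenant J 11/28≈0.393.
Take all of Tenant S (3 m², value 42) → 66 m² left.
All 7 m² of Tenant B fit (value 28) → 59 remain.
Tenant D: take in full, 17 m² for value 44 → 42 left.
Tenant X: take in full, 27 m² for value 54 → 15 left.
15 m² left: a 15/20 share of Tenant Y gives 28×15/20 = 21.
Total value = 189.

189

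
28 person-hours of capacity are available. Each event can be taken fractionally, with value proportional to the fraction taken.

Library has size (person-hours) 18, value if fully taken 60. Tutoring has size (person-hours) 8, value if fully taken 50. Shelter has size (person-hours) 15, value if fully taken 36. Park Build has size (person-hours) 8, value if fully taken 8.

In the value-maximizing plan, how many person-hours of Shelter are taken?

2

Best value per unit of size first: Tutoring 50/8≈6.25, Library 60/18≈3.33, Shelter 36/15≈2.4, Park Build 8/8≈1.
Take all of Tutoring (8 person-hours, value 50) → 20 person-hours left.
All 18 person-hours of Library fit (value 60) → 2 remain.
Fill the last 2 person-hours with part of Shelter: 2/15 of it earns 4.8.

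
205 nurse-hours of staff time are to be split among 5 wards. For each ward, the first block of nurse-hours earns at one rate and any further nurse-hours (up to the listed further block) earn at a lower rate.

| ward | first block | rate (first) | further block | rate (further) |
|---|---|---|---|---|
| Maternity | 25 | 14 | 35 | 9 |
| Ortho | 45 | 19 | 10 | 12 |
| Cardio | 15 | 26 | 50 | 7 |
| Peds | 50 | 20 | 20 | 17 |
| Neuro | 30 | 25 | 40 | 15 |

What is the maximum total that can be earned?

Treat each block as its own option and order by rate: Cardio/T1 26 > Neuro/T1 25 > Peds/T1 20 > Ortho/T1 19 > Peds/T2 17 > Neuro/T2 15 > Maternity/T1 14 > Ortho/T2 12 > Maternity/T2 9 > Cardio/T2 7.
Cardio/T1 (26): +15 → 190 left.
Neuro T1 at 25: fill all 30 → 160 left.
Peds T1 at 20: fill all 50 → 110 left.
Fill Ortho T1 block (45 at 19) → 65 left.
Fill Peds T2 block (20 at 17) → 45 left.
Neuro T2 at 15: fill all 40 → 5 left.
5 remain; put them into Maternity T1 at 14.
Total = 26×15 + 25×30 + 20×50 + 19×45 + 17×20 + 15×40 + 14×5 = 4005.

4005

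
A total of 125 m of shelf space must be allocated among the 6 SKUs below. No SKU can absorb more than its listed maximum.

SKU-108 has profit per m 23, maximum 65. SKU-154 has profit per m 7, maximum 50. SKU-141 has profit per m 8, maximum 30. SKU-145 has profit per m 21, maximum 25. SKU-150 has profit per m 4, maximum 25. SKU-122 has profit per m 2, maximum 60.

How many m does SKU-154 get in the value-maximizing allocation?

Rank by profit per m: SKU-108 23 > SKU-145 21 > SKU-141 8 > SKU-154 7 > SKU-150 4 > SKU-122 2.
Give SKU-108 65 to hit its cap of 65 → 60 left.
SKU-145: +25 to 25 (cap) → 35 left.
SKU-141: +30 to 30 (cap) → 5 left.
Only 5 left; SKU-154 takes them to reach 5.

5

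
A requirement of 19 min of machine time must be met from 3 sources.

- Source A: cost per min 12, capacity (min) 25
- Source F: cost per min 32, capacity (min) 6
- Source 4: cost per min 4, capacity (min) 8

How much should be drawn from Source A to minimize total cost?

11

Cheapest first:
Source 4 (4): use full 8 → 11 min to go.
Source A (12): take the remaining 11 → done.
Source F: unused.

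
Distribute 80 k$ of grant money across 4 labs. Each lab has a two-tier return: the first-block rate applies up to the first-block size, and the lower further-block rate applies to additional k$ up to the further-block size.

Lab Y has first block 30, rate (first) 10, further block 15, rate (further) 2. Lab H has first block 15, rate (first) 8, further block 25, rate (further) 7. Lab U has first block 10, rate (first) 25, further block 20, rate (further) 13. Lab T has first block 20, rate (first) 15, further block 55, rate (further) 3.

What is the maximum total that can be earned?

Rank every tier by rate: Lab U/tier1 25 > Lab T/tier1 15 > Lab U/tier2 13 > Lab Y/tier1 10 > Lab H/tier1 8 > Lab H/tier2 7 > Lab T/tier2 3 > Lab Y/tier2 2.
Fill Lab U tier1 block (10 at 25) ; 70 left.
Lab T tier1 at 15: fill all 20 ; 50 left.
Lab U/tier2 (13): +20 ; 30 left.
Lab Y/tier1 (10): +30 ; 0 left.
Total = 25×10 + 15×20 + 13×20 + 10×30 = 1110.

1110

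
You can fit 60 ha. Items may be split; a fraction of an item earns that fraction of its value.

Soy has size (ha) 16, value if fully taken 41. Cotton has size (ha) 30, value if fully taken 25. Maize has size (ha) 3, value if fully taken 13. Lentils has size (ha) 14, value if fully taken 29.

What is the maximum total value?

105.5

Rank by value-to-size ratio: Maize 13/3≈4.33, Soy 41/16≈2.56, Lentils 29/14≈2.07, Cotton 25/30≈0.833.
All 3 ha of Maize fit (value 13) ; 57 remain.
Take all of Soy (16 ha, value 41) ; 41 ha left.
All 14 ha of Lentils fit (value 29) ; 27 remain.
Fill the last 27 ha with part of Cotton: 27/30 of it earns 22.5.
Total value = 105.5.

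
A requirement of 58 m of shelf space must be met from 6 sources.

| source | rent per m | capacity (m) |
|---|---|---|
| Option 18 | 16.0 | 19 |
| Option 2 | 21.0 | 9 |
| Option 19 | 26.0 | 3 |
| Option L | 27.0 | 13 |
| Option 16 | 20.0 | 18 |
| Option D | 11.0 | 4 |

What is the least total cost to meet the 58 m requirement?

Use sources in increasing cost order.
Option D (11.0): use full 4 ; 54 m to go.
Take 19 from Option 18 at 16.0 ; need 35 more.
Take 18 from Option 16 at 20.0 ; need 17 more.
Option 2 at 21.0: take all 9 m ; 8 still needed.
Take 3 from Option 19 at 26.0 ; need 5 more.
Take 5 from Option L at 27.0 to finish.
Cost = 4×11.0 + 19×16.0 + 18×20.0 + 9×21.0 + 3×26.0 + 5×27.0 = 1110.

1110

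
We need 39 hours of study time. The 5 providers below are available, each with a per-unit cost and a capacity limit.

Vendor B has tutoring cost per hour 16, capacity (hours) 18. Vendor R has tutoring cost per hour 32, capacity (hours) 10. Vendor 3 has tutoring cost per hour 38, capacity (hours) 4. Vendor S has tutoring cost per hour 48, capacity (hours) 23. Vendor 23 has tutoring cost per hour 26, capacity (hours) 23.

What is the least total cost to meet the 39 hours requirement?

Fill from the cheapest provider first.
Vendor B at 16: take all 18 hours ; 21 still needed.
Vendor 23 (26): take the remaining 21 ; done.
Vendor R, Vendor 3, Vendor S: unused.
Cost = 18×16 + 21×26 = 834.

834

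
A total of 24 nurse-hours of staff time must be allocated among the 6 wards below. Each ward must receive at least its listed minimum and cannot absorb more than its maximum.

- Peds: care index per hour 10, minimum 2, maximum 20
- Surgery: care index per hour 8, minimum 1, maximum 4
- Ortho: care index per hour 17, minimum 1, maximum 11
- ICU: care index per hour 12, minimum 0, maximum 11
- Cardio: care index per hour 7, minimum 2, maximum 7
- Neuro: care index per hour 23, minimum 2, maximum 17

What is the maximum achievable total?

Meeting every minimum uses 2+1+1+0+2+2 = 8 nurse-hours, leaving 16.
Rank by care index per hour: Neuro 23 > Ortho 17 > ICU 12 > Peds 10 > Surgery 8 > Cardio 7.
Give Neuro 15 more to hit its cap of 17 ; 1 left.
Only 1 left; Ortho takes them to reach 2.
Total = 10×2 + 8×1 + 17×2 + 7×2 + 23×17 = 467.

467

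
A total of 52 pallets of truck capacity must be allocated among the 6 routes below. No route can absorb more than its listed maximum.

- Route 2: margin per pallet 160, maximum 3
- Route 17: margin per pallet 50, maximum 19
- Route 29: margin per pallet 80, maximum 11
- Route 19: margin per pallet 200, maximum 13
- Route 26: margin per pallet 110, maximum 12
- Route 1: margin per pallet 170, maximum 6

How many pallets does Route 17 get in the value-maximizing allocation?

Highest margin per pallet first: Route 19 200 > Route 1 170 > Route 2 160 > Route 26 110 > Route 29 80 > Route 17 50.
Route 19: +13 to 13 (cap) ; 39 left.
Route 1 takes 6 to reach its cap of 6 ; 33 left.
Route 2 takes 3 to reach its cap of 3 ; 30 left.
Route 26 takes 12 to reach its cap of 12 ; 18 left.
Route 29: +11 to 11 (cap) ; 7 left.
Route 17: +7 (room for 19) → 7. Pool exhausted.

7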